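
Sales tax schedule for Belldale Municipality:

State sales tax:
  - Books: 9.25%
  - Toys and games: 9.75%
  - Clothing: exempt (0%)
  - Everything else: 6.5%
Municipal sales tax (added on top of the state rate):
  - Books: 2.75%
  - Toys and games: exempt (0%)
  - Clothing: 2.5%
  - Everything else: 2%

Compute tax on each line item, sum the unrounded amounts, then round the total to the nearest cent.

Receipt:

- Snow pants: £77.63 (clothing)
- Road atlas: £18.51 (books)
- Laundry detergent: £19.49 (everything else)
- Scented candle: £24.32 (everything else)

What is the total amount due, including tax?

Snow pants £77.63: clothing → 0% + 2.5% municipal = 2.5% → £1.94075
Road atlas £18.51: books → 9.25% + 2.75% municipal = 12% → £2.2212
Laundry detergent £19.49: everything else → 6.5% + 2% municipal = 8.5% → £1.65665
Scented candle £24.32: everything else → 6.5% + 2% municipal = 8.5% → £2.0672
Subtotal = £139.95; unrounded tax = £7.8858 → £7.89; total due = £147.84

£147.84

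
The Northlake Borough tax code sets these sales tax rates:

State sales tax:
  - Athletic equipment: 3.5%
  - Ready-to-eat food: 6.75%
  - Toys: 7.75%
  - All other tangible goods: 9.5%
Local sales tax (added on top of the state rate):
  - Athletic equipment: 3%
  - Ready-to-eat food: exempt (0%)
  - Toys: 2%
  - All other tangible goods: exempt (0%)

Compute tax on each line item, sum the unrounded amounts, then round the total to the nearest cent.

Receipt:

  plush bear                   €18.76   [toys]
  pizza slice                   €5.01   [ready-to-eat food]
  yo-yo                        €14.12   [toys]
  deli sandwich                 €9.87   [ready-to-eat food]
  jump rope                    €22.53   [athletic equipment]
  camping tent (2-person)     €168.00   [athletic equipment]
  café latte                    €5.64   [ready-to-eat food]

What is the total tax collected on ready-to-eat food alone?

€1.39

Pizza slice €5.01: ready-to-eat food → 6.75% + 0% local = 6.75% → €0.338175
Deli sandwich €9.87: ready-to-eat food → 6.75% + 0% local = 6.75% → €0.666225
Café latte €5.64: ready-to-eat food → 6.75% + 0% local = 6.75% → €0.3807
Tax on ready-to-eat food: unrounded sum = €1.3851 → €1.39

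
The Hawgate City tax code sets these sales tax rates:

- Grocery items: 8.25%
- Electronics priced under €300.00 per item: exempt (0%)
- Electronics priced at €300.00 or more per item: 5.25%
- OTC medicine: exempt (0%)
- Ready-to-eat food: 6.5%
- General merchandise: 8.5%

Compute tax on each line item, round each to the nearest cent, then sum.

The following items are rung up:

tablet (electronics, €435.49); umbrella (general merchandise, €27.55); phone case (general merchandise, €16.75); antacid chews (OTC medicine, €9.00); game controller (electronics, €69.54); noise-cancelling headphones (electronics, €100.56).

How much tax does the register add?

Tablet €435.49: electronics, €300.00 or more → 5.25% → €22.86
Umbrella €27.55: general merchandise → 8.5% → €2.34
Phone case €16.75: general merchandise → 8.5% → €1.42
Antacid chews €9.00: OTC medicine → 0% → €0.00
Game controller €69.54: electronics, under €300.00 → 0% → €0.00
Noise-cancelling headphones €100.56: electronics, under €300.00 → 0% → €0.00
Total tax = €22.86 + €2.34 + €1.42 = €26.62

€26.62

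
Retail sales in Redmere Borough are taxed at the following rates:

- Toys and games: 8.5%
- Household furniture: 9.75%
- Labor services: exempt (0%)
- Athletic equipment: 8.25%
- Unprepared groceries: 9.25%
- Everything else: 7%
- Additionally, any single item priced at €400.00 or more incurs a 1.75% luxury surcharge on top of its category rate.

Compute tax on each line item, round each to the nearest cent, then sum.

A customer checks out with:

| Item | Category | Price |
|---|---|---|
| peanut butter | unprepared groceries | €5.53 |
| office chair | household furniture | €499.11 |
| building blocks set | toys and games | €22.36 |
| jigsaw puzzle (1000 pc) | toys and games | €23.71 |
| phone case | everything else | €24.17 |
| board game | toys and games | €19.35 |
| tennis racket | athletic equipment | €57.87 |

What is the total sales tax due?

Peanut butter €5.53: unprepared groceries → 9.25% → €0.51
Office chair €499.11: household furniture → 9.75% + 1.75% surcharge = 11.5% → €57.40
Building blocks set €22.36: toys and games → 8.5% → €1.90
Jigsaw puzzle (1000 pc) €23.71: toys and games → 8.5% → €2.02
Phone case €24.17: everything else → 7% → €1.69
Board game €19.35: toys and games → 8.5% → €1.64
Tennis racket €57.87: athletic equipment → 8.25% → €4.77
Total tax = €0.51 + €57.40 + €1.90 + €2.02 + €1.69 + €1.64 + €4.77 = €69.93

€69.93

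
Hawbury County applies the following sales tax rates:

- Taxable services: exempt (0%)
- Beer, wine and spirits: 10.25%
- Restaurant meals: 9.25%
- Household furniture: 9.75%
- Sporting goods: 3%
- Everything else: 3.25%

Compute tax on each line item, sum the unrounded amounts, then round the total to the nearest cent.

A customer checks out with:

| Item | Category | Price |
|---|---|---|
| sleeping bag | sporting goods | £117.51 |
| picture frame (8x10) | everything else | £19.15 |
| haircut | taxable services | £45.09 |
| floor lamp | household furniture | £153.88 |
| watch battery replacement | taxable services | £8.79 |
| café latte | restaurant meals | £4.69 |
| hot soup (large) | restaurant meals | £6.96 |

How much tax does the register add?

Sleeping bag £117.51: sporting goods → 3% → £3.5253
Picture frame (8x10) £19.15: everything else → 3.25% → £0.622375
Haircut £45.09: taxable services → 0% → £0.00
Floor lamp £153.88: household furniture → 9.75% → £15.0033
Watch battery replacement £8.79: taxable services → 0% → £0.00
Café latte £4.69: restaurant meals → 9.25% → £0.433825
Hot soup (large) £6.96: restaurant meals → 9.25% → £0.6438
Unrounded tax sum = £20.2286 → £20.23

£20.23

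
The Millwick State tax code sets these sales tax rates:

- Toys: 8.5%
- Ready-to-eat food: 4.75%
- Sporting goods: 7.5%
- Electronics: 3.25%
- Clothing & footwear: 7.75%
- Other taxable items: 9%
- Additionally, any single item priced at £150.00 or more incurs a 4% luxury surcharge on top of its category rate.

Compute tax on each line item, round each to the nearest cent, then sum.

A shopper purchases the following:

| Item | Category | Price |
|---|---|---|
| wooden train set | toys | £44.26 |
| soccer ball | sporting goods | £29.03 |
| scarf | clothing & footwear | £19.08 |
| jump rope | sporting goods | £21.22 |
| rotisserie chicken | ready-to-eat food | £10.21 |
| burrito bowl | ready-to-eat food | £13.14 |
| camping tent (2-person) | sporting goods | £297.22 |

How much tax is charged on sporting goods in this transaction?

£37.95

Soccer ball £29.03: sporting goods → 7.5% → £2.18
Jump rope £21.22: sporting goods → 7.5% → £1.59
Camping tent (2-person) £297.22: sporting goods → 7.5% + 4% surcharge = 11.5% → £34.18
Tax on sporting goods = £2.18 + £1.59 + £34.18 = £37.95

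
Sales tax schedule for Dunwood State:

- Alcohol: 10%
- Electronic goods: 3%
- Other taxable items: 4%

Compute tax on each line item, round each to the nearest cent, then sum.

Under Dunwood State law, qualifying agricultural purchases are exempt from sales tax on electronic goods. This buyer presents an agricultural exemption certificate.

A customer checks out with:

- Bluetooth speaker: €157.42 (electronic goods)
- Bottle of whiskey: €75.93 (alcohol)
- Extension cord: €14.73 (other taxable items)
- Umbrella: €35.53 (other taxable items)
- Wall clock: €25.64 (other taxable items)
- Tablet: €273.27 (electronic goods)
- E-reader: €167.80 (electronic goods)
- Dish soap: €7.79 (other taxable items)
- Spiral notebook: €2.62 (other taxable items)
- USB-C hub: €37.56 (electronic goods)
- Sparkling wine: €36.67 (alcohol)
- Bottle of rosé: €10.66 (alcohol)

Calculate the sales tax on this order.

Bluetooth speaker €157.42: electronic goods, buyer-exempt → 0% → €0.00
Bottle of whiskey €75.93: alcohol → 10% → €7.59
Extension cord €14.73: other taxable items → 4% → €0.59
Umbrella €35.53: other taxable items → 4% → €1.42
Wall clock €25.64: other taxable items → 4% → €1.03
Tablet €273.27: electronic goods, buyer-exempt → 0% → €0.00
E-reader €167.80: electronic goods, buyer-exempt → 0% → €0.00
Dish soap €7.79: other taxable items → 4% → €0.31
Spiral notebook €2.62: other taxable items → 4% → €0.10
USB-C hub €37.56: electronic goods, buyer-exempt → 0% → €0.00
Sparkling wine €36.67: alcohol → 10% → €3.67
Bottle of rosé €10.66: alcohol → 10% → €1.07
Total tax = €7.59 + €0.59 + €1.42 + €1.03 + €0.31 + €0.10 + €3.67 + €1.07 = €15.78

€15.78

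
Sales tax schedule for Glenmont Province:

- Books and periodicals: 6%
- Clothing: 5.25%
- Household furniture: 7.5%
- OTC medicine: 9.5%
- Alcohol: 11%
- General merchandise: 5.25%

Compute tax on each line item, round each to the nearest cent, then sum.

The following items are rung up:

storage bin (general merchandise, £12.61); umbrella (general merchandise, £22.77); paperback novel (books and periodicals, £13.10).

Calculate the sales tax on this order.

Storage bin £12.61: general merchandise → 5.25% → £0.66
Umbrella £22.77: general merchandise → 5.25% → £1.20
Paperback novel £13.10: books and periodicals → 6% → £0.79
Total tax = £0.66 + £1.20 + £0.79 = £2.65

£2.65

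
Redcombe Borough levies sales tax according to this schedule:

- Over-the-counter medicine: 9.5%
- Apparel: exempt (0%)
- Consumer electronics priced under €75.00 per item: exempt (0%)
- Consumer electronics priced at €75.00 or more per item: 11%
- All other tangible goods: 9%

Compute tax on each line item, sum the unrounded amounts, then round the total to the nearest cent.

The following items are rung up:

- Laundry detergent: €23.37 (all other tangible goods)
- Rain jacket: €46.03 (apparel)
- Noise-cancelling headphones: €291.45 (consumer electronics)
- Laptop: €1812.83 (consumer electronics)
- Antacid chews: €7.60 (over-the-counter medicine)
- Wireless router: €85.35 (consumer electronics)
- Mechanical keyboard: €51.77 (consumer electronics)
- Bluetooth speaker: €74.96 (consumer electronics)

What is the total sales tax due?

€243.68

Laundry detergent €23.37: all other tangible goods → 9% → €2.1033
Rain jacket €46.03: apparel → 0% → €0.00
Noise-cancelling headphones €291.45: consumer electronics, €75.00 or more → 11% → €32.0595
Laptop €1812.83: consumer electronics, €75.00 or more → 11% → €199.4113
Antacid chews €7.60: over-the-counter medicine → 9.5% → €0.722
Wireless router €85.35: consumer electronics, €75.00 or more → 11% → €9.3885
Mechanical keyboard €51.77: consumer electronics, under €75.00 → 0% → €0.00
Bluetooth speaker €74.96: consumer electronics, under €75.00 → 0% → €0.00
Unrounded tax sum = €243.6846 → €243.68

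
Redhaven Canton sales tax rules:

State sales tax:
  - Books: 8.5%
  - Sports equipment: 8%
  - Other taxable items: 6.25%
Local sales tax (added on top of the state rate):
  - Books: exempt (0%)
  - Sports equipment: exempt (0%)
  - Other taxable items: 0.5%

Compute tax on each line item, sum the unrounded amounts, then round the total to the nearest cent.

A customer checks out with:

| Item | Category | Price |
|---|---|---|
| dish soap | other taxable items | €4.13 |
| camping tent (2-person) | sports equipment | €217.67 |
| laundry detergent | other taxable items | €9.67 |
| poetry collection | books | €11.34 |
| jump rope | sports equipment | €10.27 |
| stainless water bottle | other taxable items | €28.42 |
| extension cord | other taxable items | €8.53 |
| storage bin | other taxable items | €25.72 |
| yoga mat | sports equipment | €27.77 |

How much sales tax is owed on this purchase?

Dish soap €4.13: other taxable items → 6.25% + 0.5% local = 6.75% → €0.278775
Camping tent (2-person) €217.67: sports equipment → 8% + 0% local = 8% → €17.4136
Laundry detergent €9.67: other taxable items → 6.25% + 0.5% local = 6.75% → €0.652725
Poetry collection €11.34: books → 8.5% + 0% local = 8.5% → €0.9639
Jump rope €10.27: sports equipment → 8% + 0% local = 8% → €0.8216
Stainless water bottle €28.42: other taxable items → 6.25% + 0.5% local = 6.75% → €1.91835
Extension cord €8.53: other taxable items → 6.25% + 0.5% local = 6.75% → €0.575775
Storage bin €25.72: other taxable items → 6.25% + 0.5% local = 6.75% → €1.7361
Yoga mat €27.77: sports equipment → 8% + 0% local = 8% → €2.2216
Unrounded tax sum = €26.582425 → €26.58

€26.58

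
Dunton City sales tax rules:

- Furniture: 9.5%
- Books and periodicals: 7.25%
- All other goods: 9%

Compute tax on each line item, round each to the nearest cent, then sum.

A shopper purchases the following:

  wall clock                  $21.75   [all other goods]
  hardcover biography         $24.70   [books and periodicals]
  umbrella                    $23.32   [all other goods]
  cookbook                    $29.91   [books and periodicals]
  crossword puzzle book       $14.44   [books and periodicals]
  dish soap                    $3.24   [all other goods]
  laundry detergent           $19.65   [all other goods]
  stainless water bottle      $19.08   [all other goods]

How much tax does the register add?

$12.85

Wall clock $21.75: all other goods → 9% → $1.96
Hardcover biography $24.70: books and periodicals → 7.25% → $1.79
Umbrella $23.32: all other goods → 9% → $2.10
Cookbook $29.91: books and periodicals → 7.25% → $2.17
Crossword puzzle book $14.44: books and periodicals → 7.25% → $1.05
Dish soap $3.24: all other goods → 9% → $0.29
Laundry detergent $19.65: all other goods → 9% → $1.77
Stainless water bottle $19.08: all other goods → 9% → $1.72
Total tax = $1.96 + $1.79 + $2.10 + $2.17 + $1.05 + $0.29 + $1.77 + $1.72 = $12.85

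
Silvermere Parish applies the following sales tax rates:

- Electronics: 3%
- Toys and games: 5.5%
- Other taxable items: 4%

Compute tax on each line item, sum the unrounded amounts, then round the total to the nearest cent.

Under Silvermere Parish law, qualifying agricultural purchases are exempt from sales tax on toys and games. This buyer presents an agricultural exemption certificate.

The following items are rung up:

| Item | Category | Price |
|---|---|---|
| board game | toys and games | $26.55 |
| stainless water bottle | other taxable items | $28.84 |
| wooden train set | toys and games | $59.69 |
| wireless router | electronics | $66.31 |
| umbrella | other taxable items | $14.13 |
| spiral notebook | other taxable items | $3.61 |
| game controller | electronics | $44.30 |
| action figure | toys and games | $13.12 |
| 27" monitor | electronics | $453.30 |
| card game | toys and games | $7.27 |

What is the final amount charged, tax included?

$735.90

Board game $26.55: toys and games, buyer-exempt → 0% → $0.00
Stainless water bottle $28.84: other taxable items → 4% → $1.1536
Wooden train set $59.69: toys and games, buyer-exempt → 0% → $0.00
Wireless router $66.31: electronics → 3% → $1.9893
Umbrella $14.13: other taxable items → 4% → $0.5652
Spiral notebook $3.61: other taxable items → 4% → $0.1444
Game controller $44.30: electronics → 3% → $1.329
Action figure $13.12: toys and games, buyer-exempt → 0% → $0.00
27" monitor $453.30: electronics → 3% → $13.599
Card game $7.27: toys and games, buyer-exempt → 0% → $0.00
Subtotal = $717.12; unrounded tax = $18.7805 → $18.78; total due = $735.90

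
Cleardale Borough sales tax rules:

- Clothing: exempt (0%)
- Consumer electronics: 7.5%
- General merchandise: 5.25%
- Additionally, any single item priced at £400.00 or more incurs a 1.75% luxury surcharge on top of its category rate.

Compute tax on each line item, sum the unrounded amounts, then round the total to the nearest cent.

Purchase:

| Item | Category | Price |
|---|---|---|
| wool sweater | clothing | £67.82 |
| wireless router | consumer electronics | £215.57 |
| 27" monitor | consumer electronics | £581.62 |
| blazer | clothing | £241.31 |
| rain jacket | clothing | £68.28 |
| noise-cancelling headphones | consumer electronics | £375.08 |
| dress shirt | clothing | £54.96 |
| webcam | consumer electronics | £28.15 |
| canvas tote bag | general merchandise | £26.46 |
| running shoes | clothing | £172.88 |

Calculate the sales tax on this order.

£101.60

Wool sweater £67.82: clothing → 0% → £0.00
Wireless router £215.57: consumer electronics → 7.5% → £16.16775
27" monitor £581.62: consumer electronics → 7.5% + 1.75% surcharge = 9.25% → £53.79985
Blazer £241.31: clothing → 0% → £0.00
Rain jacket £68.28: clothing → 0% → £0.00
Noise-cancelling headphones £375.08: consumer electronics → 7.5% → £28.131
Dress shirt £54.96: clothing → 0% → £0.00
Webcam £28.15: consumer electronics → 7.5% → £2.11125
Canvas tote bag £26.46: general merchandise → 5.25% → £1.38915
Running shoes £172.88: clothing → 0% → £0.00
Unrounded tax sum = £101.599 → £101.60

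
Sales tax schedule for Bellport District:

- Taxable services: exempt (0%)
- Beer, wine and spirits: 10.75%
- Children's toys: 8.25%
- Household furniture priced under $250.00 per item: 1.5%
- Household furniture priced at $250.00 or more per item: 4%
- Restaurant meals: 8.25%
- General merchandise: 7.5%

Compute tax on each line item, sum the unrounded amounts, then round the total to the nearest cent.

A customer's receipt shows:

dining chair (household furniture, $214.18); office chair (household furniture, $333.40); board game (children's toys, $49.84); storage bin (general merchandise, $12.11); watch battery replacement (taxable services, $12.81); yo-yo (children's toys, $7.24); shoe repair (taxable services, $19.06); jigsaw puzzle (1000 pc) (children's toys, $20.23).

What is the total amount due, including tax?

$692.71

Dining chair $214.18: household furniture, under $250.00 → 1.5% → $3.2127
Office chair $333.40: household furniture, $250.00 or more → 4% → $13.336
Board game $49.84: children's toys → 8.25% → $4.1118
Storage bin $12.11: general merchandise → 7.5% → $0.90825
Watch battery replacement $12.81: taxable services → 0% → $0.00
Yo-yo $7.24: children's toys → 8.25% → $0.5973
Shoe repair $19.06: taxable services → 0% → $0.00
Jigsaw puzzle (1000 pc) $20.23: children's toys → 8.25% → $1.668975
Subtotal = $668.87; unrounded tax = $23.835025 → $23.84; total due = $692.71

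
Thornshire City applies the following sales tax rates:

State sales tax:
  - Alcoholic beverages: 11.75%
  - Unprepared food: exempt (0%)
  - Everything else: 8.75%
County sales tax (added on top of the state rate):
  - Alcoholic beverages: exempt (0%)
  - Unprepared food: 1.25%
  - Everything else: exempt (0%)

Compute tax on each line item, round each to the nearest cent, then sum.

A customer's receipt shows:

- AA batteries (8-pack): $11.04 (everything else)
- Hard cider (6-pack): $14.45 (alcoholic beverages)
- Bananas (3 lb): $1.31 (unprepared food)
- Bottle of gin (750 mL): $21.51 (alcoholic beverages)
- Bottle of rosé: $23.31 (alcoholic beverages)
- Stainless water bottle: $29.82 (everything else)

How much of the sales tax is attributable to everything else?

AA batteries (8-pack) $11.04: everything else → 8.75% + 0% county = 8.75% → $0.97
Stainless water bottle $29.82: everything else → 8.75% + 0% county = 8.75% → $2.61
Tax on everything else = $0.97 + $2.61 = $3.58

$3.58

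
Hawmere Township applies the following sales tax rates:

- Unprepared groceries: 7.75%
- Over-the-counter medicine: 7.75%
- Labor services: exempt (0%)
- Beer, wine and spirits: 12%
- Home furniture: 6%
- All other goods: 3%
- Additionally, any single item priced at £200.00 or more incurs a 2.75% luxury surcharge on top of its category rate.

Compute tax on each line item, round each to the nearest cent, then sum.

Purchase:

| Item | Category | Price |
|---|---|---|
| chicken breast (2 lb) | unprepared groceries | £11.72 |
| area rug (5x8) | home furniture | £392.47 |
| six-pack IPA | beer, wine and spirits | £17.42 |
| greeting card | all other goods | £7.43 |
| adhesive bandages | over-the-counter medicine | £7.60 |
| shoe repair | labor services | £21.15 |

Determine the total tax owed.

£38.15

Chicken breast (2 lb) £11.72: unprepared groceries → 7.75% → £0.91
Area rug (5x8) £392.47: home furniture → 6% + 2.75% surcharge = 8.75% → £34.34
Six-pack IPA £17.42: beer, wine and spirits → 12% → £2.09
Greeting card £7.43: all other goods → 3% → £0.22
Adhesive bandages £7.60: over-the-counter medicine → 7.75% → £0.59
Shoe repair £21.15: labor services → 0% → £0.00
Total tax = £0.91 + £34.34 + £2.09 + £0.22 + £0.59 = £38.15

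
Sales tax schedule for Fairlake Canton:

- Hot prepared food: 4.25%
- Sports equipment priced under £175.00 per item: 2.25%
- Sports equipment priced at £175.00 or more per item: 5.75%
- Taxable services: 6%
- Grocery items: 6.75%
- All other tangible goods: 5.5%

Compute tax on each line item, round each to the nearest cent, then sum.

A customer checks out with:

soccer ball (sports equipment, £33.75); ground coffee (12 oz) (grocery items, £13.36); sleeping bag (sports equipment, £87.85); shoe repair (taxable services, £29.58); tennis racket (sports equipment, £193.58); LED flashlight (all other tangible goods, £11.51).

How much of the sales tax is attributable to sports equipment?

Soccer ball £33.75: sports equipment, under £175.00 → 2.25% → £0.76
Sleeping bag £87.85: sports equipment, under £175.00 → 2.25% → £1.98
Tennis racket £193.58: sports equipment, £175.00 or more → 5.75% → £11.13
Tax on sports equipment = £0.76 + £1.98 + £11.13 = £13.87

£13.87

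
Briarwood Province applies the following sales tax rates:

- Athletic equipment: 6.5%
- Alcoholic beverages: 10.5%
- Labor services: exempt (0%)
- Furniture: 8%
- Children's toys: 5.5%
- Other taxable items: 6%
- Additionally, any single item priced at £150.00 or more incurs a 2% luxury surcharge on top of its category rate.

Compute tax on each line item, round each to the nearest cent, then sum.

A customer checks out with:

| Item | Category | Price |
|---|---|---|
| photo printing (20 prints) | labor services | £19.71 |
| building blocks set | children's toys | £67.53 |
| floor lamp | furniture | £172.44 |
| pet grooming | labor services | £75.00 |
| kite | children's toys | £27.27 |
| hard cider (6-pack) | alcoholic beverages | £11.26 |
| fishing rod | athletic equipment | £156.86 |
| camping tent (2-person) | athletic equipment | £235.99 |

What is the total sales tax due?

Photo printing (20 prints) £19.71: labor services → 0% → £0.00
Building blocks set £67.53: children's toys → 5.5% → £3.71
Floor lamp £172.44: furniture → 8% + 2% surcharge = 10% → £17.24
Pet grooming £75.00: labor services → 0% → £0.00
Kite £27.27: children's toys → 5.5% → £1.50
Hard cider (6-pack) £11.26: alcoholic beverages → 10.5% → £1.18
Fishing rod £156.86: athletic equipment → 6.5% + 2% surcharge = 8.5% → £13.33
Camping tent (2-person) £235.99: athletic equipment → 6.5% + 2% surcharge = 8.5% → £20.06
Total tax = £3.71 + £17.24 + £1.50 + £1.18 + £13.33 + £20.06 = £57.02

£57.02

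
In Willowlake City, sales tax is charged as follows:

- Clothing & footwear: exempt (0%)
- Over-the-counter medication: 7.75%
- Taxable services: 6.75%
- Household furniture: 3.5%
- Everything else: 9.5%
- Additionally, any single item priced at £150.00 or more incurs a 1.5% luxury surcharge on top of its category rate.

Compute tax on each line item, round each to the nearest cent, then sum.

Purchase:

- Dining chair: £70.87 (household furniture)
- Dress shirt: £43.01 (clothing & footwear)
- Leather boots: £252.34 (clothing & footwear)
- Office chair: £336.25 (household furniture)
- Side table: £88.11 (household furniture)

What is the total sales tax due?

Dining chair £70.87: household furniture → 3.5% → £2.48
Dress shirt £43.01: clothing & footwear → 0% → £0.00
Leather boots £252.34: clothing & footwear → 0% + 1.5% surcharge = 1.5% → £3.79
Office chair £336.25: household furniture → 3.5% + 1.5% surcharge = 5% → £16.81
Side table £88.11: household furniture → 3.5% → £3.08
Total tax = £2.48 + £3.79 + £16.81 + £3.08 = £26.16

£26.16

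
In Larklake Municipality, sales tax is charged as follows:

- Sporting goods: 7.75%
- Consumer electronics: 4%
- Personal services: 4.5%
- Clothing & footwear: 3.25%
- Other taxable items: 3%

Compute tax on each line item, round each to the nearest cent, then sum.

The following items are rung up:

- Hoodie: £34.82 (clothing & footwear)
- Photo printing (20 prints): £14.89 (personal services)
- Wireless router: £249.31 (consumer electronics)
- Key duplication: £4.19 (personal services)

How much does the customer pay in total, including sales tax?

£315.17

Hoodie £34.82: clothing & footwear → 3.25% → £1.13
Photo printing (20 prints) £14.89: personal services → 4.5% → £0.67
Wireless router £249.31: consumer electronics → 4% → £9.97
Key duplication £4.19: personal services → 4.5% → £0.19
Subtotal = £303.21; tax = £11.96; total due = £315.17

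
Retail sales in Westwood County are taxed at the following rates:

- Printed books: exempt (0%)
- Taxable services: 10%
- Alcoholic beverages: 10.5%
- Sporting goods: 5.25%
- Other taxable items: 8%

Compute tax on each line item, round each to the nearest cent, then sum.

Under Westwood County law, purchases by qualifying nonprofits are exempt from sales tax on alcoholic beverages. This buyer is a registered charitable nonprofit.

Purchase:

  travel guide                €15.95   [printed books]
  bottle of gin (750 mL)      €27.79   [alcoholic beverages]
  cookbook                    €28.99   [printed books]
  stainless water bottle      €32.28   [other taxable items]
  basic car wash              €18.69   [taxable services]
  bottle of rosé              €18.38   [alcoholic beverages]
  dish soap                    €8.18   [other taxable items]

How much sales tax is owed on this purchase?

€5.10

Travel guide €15.95: printed books → 0% → €0.00
Bottle of gin (750 mL) €27.79: alcoholic beverages, buyer-exempt → 0% → €0.00
Cookbook €28.99: printed books → 0% → €0.00
Stainless water bottle €32.28: other taxable items → 8% → €2.58
Basic car wash €18.69: taxable services → 10% → €1.87
Bottle of rosé €18.38: alcoholic beverages, buyer-exempt → 0% → €0.00
Dish soap €8.18: other taxable items → 8% → €0.65
Total tax = €2.58 + €1.87 + €0.65 = €5.10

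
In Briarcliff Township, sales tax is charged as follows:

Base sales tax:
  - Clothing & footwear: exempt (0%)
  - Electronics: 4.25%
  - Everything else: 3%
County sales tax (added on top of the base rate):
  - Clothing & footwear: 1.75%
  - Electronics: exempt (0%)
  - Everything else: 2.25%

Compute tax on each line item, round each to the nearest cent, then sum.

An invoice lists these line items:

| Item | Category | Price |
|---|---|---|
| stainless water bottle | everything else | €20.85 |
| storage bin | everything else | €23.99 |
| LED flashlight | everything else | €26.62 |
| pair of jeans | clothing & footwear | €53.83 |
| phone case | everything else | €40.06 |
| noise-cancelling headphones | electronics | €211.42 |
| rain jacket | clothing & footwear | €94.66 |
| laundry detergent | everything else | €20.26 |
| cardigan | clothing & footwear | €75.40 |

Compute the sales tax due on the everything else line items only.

€6.91

Stainless water bottle €20.85: everything else → 3% + 2.25% county = 5.25% → €1.09
Storage bin €23.99: everything else → 3% + 2.25% county = 5.25% → €1.26
LED flashlight €26.62: everything else → 3% + 2.25% county = 5.25% → €1.40
Phone case €40.06: everything else → 3% + 2.25% county = 5.25% → €2.10
Laundry detergent €20.26: everything else → 3% + 2.25% county = 5.25% → €1.06
Tax on everything else = €1.09 + €1.26 + €1.40 + €2.10 + €1.06 = €6.91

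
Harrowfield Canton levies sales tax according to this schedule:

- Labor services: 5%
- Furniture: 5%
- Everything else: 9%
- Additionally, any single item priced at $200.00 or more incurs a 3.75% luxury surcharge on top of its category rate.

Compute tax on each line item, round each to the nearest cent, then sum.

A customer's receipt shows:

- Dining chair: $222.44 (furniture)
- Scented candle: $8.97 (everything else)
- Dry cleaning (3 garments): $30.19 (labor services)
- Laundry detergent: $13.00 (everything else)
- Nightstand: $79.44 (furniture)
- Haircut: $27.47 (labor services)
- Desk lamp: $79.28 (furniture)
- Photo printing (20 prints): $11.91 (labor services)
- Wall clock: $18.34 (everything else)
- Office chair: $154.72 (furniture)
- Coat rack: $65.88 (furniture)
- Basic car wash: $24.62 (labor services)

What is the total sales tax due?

Dining chair $222.44: furniture → 5% + 3.75% surcharge = 8.75% → $19.46
Scented candle $8.97: everything else → 9% → $0.81
Dry cleaning (3 garments) $30.19: labor services → 5% → $1.51
Laundry detergent $13.00: everything else → 9% → $1.17
Nightstand $79.44: furniture → 5% → $3.97
Haircut $27.47: labor services → 5% → $1.37
Desk lamp $79.28: furniture → 5% → $3.96
Photo printing (20 prints) $11.91: labor services → 5% → $0.60
Wall clock $18.34: everything else → 9% → $1.65
Office chair $154.72: furniture → 5% → $7.74
Coat rack $65.88: furniture → 5% → $3.29
Basic car wash $24.62: labor services → 5% → $1.23
Total tax = $19.46 + $0.81 + $1.51 + $1.17 + $3.97 + $1.37 + $3.96 + $0.60 + $1.65 + $7.74 + $3.29 + $1.23 = $46.76

$46.76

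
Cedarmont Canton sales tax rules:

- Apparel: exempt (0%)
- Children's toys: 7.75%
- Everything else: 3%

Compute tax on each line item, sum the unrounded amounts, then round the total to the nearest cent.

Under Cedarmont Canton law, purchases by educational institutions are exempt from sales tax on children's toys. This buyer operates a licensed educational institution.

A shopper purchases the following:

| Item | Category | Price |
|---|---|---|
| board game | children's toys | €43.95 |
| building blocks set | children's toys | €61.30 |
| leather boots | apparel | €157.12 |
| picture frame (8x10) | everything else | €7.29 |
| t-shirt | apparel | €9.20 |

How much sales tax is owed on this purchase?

Board game €43.95: children's toys, buyer-exempt → 0% → €0.00
Building blocks set €61.30: children's toys, buyer-exempt → 0% → €0.00
Leather boots €157.12: apparel → 0% → €0.00
Picture frame (8x10) €7.29: everything else → 3% → €0.2187
T-shirt €9.20: apparel → 0% → €0.00
Unrounded tax sum = €0.2187 → €0.22

€0.22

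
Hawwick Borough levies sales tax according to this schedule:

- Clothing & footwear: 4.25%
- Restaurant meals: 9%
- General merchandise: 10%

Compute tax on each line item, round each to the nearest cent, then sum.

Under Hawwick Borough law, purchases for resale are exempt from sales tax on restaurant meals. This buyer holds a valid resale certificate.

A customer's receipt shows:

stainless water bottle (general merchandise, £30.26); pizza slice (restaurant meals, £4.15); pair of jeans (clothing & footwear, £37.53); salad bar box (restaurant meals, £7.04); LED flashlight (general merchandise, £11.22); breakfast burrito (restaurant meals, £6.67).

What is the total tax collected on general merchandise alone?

Stainless water bottle £30.26: general merchandise → 10% → £3.03
LED flashlight £11.22: general merchandise → 10% → £1.12
Tax on general merchandise = £3.03 + £1.12 = £4.15

£4.15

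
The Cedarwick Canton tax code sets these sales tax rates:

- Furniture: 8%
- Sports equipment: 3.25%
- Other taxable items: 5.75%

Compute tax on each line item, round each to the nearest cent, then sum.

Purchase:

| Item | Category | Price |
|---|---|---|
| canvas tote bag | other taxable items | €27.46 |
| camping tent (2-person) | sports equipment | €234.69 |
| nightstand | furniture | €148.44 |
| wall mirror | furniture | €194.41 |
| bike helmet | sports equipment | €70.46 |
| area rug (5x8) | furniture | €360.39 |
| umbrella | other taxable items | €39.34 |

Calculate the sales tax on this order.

€70.02

Canvas tote bag €27.46: other taxable items → 5.75% → €1.58
Camping tent (2-person) €234.69: sports equipment → 3.25% → €7.63
Nightstand €148.44: furniture → 8% → €11.88
Wall mirror €194.41: furniture → 8% → €15.55
Bike helmet €70.46: sports equipment → 3.25% → €2.29
Area rug (5x8) €360.39: furniture → 8% → €28.83
Umbrella €39.34: other taxable items → 5.75% → €2.26
Total tax = €1.58 + €7.63 + €11.88 + €15.55 + €2.29 + €28.83 + €2.26 = €70.02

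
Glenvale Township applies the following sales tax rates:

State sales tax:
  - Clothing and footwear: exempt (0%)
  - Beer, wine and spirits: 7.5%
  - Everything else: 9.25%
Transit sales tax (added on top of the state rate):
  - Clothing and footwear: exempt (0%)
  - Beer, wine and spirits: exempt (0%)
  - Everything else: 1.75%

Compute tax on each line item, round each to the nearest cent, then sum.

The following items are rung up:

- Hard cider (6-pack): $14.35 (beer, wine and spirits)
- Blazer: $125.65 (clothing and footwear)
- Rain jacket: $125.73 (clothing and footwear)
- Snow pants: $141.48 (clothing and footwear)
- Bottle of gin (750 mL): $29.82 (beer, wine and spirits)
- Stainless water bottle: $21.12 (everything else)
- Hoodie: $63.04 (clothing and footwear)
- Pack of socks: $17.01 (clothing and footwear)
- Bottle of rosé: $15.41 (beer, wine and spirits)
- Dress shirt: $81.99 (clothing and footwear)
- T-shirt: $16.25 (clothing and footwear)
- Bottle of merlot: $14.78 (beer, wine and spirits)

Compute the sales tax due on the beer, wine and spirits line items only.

Hard cider (6-pack) $14.35: beer, wine and spirits → 7.5% + 0% transit = 7.5% → $1.08
Bottle of gin (750 mL) $29.82: beer, wine and spirits → 7.5% + 0% transit = 7.5% → $2.24
Bottle of rosé $15.41: beer, wine and spirits → 7.5% + 0% transit = 7.5% → $1.16
Bottle of merlot $14.78: beer, wine and spirits → 7.5% + 0% transit = 7.5% → $1.11
Tax on beer, wine and spirits = $1.08 + $2.24 + $1.16 + $1.11 = $5.59

$5.59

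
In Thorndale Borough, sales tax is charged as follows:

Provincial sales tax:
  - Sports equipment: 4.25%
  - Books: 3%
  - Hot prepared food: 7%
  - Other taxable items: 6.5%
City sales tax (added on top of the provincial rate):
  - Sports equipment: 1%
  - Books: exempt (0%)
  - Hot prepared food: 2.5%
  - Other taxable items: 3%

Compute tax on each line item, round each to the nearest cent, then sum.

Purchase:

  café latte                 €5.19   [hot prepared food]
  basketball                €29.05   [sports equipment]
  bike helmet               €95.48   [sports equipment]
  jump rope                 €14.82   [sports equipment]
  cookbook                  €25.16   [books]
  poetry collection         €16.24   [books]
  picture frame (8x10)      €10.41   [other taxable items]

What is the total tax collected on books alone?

€1.24

Cookbook €25.16: books → 3% + 0% city = 3% → €0.75
Poetry collection €16.24: books → 3% + 0% city = 3% → €0.49
Tax on books = €0.75 + €0.49 = €1.24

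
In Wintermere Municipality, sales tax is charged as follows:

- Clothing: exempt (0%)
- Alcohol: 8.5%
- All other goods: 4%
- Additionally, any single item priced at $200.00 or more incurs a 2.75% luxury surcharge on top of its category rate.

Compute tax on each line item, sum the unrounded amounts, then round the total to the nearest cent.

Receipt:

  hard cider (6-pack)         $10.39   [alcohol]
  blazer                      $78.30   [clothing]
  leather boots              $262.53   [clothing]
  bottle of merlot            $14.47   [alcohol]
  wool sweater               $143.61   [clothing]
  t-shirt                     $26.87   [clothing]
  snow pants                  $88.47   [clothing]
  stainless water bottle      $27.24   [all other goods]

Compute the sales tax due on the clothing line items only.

$7.22

Blazer $78.30: clothing → 0% → $0.00
Leather boots $262.53: clothing → 0% + 2.75% surcharge = 2.75% → $7.219575
Wool sweater $143.61: clothing → 0% → $0.00
T-shirt $26.87: clothing → 0% → $0.00
Snow pants $88.47: clothing → 0% → $0.00
Tax on clothing: unrounded sum = $7.219575 → $7.22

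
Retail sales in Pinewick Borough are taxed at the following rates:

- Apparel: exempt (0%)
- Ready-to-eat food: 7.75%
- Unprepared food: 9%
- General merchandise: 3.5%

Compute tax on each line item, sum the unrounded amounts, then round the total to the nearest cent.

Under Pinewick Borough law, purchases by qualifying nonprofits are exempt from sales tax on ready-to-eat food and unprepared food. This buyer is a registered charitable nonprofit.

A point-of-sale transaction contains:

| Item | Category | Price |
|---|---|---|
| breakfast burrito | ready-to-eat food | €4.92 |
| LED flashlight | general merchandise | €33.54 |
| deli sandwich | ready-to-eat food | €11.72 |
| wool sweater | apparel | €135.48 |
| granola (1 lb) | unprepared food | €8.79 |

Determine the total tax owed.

€1.17

Breakfast burrito €4.92: ready-to-eat food, buyer-exempt → 0% → €0.00
LED flashlight €33.54: general merchandise → 3.5% → €1.1739
Deli sandwich €11.72: ready-to-eat food, buyer-exempt → 0% → €0.00
Wool sweater €135.48: apparel → 0% → €0.00
Granola (1 lb) €8.79: unprepared food, buyer-exempt → 0% → €0.00
Unrounded tax sum = €1.1739 → €1.17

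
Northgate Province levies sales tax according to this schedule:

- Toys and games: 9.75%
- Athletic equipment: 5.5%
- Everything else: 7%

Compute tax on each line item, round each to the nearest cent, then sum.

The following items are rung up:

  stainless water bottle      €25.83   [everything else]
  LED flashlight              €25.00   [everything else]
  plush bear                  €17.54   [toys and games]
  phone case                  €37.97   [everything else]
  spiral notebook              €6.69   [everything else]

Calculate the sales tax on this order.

Stainless water bottle €25.83: everything else → 7% → €1.81
LED flashlight €25.00: everything else → 7% → €1.75
Plush bear €17.54: toys and games → 9.75% → €1.71
Phone case €37.97: everything else → 7% → €2.66
Spiral notebook €6.69: everything else → 7% → €0.47
Total tax = €1.81 + €1.75 + €1.71 + €2.66 + €0.47 = €8.40

€8.40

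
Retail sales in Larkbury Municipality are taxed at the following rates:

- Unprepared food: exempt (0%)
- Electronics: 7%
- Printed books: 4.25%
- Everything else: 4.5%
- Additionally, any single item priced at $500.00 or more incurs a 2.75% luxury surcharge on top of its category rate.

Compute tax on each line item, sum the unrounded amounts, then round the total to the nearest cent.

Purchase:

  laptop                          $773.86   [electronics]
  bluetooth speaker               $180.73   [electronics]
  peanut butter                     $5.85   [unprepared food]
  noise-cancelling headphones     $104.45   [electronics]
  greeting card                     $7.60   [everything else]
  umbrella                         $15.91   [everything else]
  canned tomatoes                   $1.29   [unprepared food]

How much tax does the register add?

Laptop $773.86: electronics → 7% + 2.75% surcharge = 9.75% → $75.45135
Bluetooth speaker $180.73: electronics → 7% → $12.6511
Peanut butter $5.85: unprepared food → 0% → $0.00
Noise-cancelling headphones $104.45: electronics → 7% → $7.3115
Greeting card $7.60: everything else → 4.5% → $0.342
Umbrella $15.91: everything else → 4.5% → $0.71595
Canned tomatoes $1.29: unprepared food → 0% → $0.00
Unrounded tax sum = $96.4719 → $96.47

$96.47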